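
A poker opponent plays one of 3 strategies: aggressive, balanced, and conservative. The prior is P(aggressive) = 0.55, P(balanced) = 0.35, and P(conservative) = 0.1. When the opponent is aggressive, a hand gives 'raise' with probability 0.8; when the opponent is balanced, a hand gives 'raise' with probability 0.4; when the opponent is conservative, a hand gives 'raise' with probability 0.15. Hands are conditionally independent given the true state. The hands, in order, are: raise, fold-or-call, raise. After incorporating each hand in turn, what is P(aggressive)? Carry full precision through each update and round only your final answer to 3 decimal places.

0.665

After 'raise': normaliser = 0.8·0.5500 + 0.4·0.3500 + 0.15·0.1000; P(aggressive) ≈ 0.7395, P(balanced) ≈ 0.2353, P(conservative) ≈ 0.0252
After 'fold-or-call': normaliser = 0.2·0.7395 + 0.6·0.2353 + 0.85·0.0252; P(aggressive) ≈ 0.4763, P(balanced) ≈ 0.4547, P(conservative) ≈ 0.0690
After 'raise': normaliser = 0.8·0.4763 + 0.4·0.4547 + 0.15·0.0690; P(aggressive) ≈ 0.6647, P(balanced) ≈ 0.3172, P(conservative) ≈ 0.0181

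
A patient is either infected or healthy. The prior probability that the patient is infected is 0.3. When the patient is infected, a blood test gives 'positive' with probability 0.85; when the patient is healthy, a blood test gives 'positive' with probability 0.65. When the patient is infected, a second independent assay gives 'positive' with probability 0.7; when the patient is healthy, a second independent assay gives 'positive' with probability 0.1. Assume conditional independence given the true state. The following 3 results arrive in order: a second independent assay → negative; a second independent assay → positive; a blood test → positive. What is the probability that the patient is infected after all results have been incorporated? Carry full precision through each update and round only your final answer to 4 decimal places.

After a second independent assay='negative': P(infected) = 0.3·0.3000 / (0.3·0.3000 + 0.9·0.7000) ≈ 0.1250
After a second independent assay='positive': P(infected) = 0.7·0.1250 / (0.7·0.1250 + 0.1·0.8750) ≈ 0.5000
After a blood test='positive': P(infected) = 0.85·0.5000 / (0.85·0.5000 + 0.65·0.5000) ≈ 0.5667

0.5667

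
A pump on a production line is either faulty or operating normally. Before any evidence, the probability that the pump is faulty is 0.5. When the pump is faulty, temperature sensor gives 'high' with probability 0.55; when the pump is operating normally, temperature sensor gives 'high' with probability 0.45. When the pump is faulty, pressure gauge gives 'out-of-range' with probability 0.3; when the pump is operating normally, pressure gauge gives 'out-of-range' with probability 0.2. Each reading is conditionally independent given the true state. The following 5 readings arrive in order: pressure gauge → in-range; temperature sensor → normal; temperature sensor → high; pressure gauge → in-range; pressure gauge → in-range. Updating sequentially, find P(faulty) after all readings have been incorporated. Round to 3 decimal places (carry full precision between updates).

After pressure gauge='in-range': P(faulty) = 0.7·0.5000 / (0.7·0.5000 + 0.8·0.5000) ≈ 0.4667
After temperature sensor='normal': P(faulty) = 0.45·0.4667 / (0.45·0.4667 + 0.55·0.5333) ≈ 0.4172
After temperature sensor='high': P(faulty) = 0.55·0.4172 / (0.55·0.4172 + 0.45·0.5828) ≈ 0.4667
After pressure gauge='in-range': P(faulty) = 0.7·0.4667 / (0.7·0.4667 + 0.8·0.5333) ≈ 0.4336
After pressure gauge='in-range': P(faulty) = 0.7·0.4336 / (0.7·0.4336 + 0.8·0.5664) ≈ 0.4012

0.401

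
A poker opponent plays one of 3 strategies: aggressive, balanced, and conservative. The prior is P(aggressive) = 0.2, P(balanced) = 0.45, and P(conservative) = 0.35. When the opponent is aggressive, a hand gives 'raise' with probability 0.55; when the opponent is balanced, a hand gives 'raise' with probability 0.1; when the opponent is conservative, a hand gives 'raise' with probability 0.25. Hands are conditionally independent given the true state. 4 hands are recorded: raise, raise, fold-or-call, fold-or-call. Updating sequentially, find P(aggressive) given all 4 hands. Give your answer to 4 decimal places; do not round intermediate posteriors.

0.4344

After 'raise': normaliser = 0.55·0.2000 + 0.1·0.4500 + 0.25·0.3500; P(aggressive) ≈ 0.4536, P(balanced) ≈ 0.1856, P(conservative) ≈ 0.3608
After 'raise': normaliser = 0.55·0.4536 + 0.1·0.1856 + 0.25·0.3608; P(aggressive) ≈ 0.6964, P(balanced) ≈ 0.0518, P(conservative) ≈ 0.2518
After 'fold-or-call': normaliser = 0.45·0.6964 + 0.9·0.0518 + 0.75·0.2518; P(aggressive) ≈ 0.5710, P(balanced) ≈ 0.0849, P(conservative) ≈ 0.3441
After 'fold-or-call': normaliser = 0.45·0.5710 + 0.9·0.0849 + 0.75·0.3441; P(aggressive) ≈ 0.4344, P(balanced) ≈ 0.1293, P(conservative) ≈ 0.4363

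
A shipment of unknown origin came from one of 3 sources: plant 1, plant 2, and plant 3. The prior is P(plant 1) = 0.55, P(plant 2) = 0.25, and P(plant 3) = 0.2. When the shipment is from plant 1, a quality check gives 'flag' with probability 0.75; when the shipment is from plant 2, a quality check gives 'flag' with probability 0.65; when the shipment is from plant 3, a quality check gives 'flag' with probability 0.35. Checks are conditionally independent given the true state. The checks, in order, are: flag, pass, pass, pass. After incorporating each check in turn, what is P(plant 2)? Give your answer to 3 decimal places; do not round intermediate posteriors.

After 'flag': normaliser = 0.75·0.5500 + 0.65·0.2500 + 0.35·0.2000; P(plant 1) ≈ 0.6395, P(plant 2) ≈ 0.2519, P(plant 3) ≈ 0.1085
After 'pass': normaliser = 0.25·0.6395 + 0.35·0.2519 + 0.65·0.1085; P(plant 1) ≈ 0.5018, P(plant 2) ≈ 0.2768, P(plant 3) ≈ 0.2214
After 'pass': normaliser = 0.25·0.5018 + 0.35·0.2768 + 0.65·0.2214; P(plant 1) ≈ 0.3426, P(plant 2) ≈ 0.2645, P(plant 3) ≈ 0.3930
After 'pass': normaliser = 0.25·0.3426 + 0.35·0.2645 + 0.65·0.3930; P(plant 1) ≈ 0.1975, P(plant 2) ≈ 0.2135, P(plant 3) ≈ 0.5890

0.213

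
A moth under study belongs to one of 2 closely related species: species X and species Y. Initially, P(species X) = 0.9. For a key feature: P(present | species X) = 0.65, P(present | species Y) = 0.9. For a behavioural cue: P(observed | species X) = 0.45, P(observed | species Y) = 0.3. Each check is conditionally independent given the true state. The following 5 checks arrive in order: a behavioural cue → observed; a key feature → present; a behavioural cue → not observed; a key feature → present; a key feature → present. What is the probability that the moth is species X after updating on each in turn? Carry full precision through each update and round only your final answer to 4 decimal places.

0.7998

After a behavioural cue='observed': P(species X) = 0.45·0.9000 / (0.45·0.9000 + 0.3·0.1000) ≈ 0.9310
After a key feature='present': P(species X) = 0.65·0.9310 / (0.65·0.9310 + 0.9·0.0690) ≈ 0.9070
After a behavioural cue='not observed': P(species X) = 0.55·0.9070 / (0.55·0.9070 + 0.7·0.0930) ≈ 0.8845
After a key feature='present': P(species X) = 0.65·0.8845 / (0.65·0.8845 + 0.9·0.1155) ≈ 0.8469
After a key feature='present': P(species X) = 0.65·0.8469 / (0.65·0.8469 + 0.9·0.1531) ≈ 0.7998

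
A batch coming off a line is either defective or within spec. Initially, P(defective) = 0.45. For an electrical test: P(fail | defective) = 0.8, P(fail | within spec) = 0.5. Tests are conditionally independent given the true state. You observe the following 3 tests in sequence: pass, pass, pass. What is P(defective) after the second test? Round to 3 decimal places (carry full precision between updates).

0.116

Each posterior becomes the prior for the next update.
After 'pass': P(defective) = 0.2·0.4500 / (0.2·0.4500 + 0.5·0.5500) ≈ 0.2466
After 'pass': P(defective) = 0.2·0.2466 / (0.2·0.2466 + 0.5·0.7534) ≈ 0.1158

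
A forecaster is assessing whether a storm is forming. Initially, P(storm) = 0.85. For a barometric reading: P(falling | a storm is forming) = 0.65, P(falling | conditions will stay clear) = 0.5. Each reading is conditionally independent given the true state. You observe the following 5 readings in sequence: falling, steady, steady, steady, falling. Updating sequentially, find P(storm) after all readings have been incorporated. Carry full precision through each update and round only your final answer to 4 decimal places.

Each posterior becomes the prior for the next update.
After 'falling': P(storm) = 0.65·0.8500 / (0.65·0.8500 + 0.5·0.1500) ≈ 0.8805
After 'steady': P(storm) = 0.35·0.8805 / (0.35·0.8805 + 0.5·0.1195) ≈ 0.8376
After 'steady': P(storm) = 0.35·0.8376 / (0.35·0.8376 + 0.5·0.1624) ≈ 0.7831
After 'steady': P(storm) = 0.35·0.7831 / (0.35·0.7831 + 0.5·0.2169) ≈ 0.7165
After 'falling': P(storm) = 0.65·0.7165 / (0.65·0.7165 + 0.5·0.2835) ≈ 0.7666

0.7666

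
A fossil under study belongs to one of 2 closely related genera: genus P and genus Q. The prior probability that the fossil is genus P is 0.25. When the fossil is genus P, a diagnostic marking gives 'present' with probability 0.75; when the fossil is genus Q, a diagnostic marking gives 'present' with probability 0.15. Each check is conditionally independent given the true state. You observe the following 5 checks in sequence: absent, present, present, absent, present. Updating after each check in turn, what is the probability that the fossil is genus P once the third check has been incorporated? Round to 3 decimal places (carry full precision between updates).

After 'absent': P(genus P) = 0.25·0.2500 / (0.25·0.2500 + 0.85·0.7500) ≈ 0.0893
After 'present': P(genus P) = 0.75·0.0893 / (0.75·0.0893 + 0.15·0.9107) ≈ 0.3289
After 'present': P(genus P) = 0.75·0.3289 / (0.75·0.3289 + 0.15·0.6711) ≈ 0.7102

0.710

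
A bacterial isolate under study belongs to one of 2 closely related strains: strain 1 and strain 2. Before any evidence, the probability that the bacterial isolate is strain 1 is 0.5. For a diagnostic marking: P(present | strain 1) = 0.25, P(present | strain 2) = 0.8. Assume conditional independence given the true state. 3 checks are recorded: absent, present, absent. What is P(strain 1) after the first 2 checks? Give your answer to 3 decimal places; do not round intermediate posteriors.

After 'absent': P(strain 1) = 0.75·0.5000 / (0.75·0.5000 + 0.2·0.5000) ≈ 0.7895
After 'present': P(strain 1) = 0.25·0.7895 / (0.25·0.7895 + 0.8·0.2105) ≈ 0.5396

0.540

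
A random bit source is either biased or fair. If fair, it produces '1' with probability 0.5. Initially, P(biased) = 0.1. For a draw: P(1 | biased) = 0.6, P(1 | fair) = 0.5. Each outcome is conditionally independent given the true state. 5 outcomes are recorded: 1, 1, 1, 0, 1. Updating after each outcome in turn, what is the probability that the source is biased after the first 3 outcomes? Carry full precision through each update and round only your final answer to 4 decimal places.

Apply Bayes' rule sequentially, carrying P(biased) forward.
After '1': P(biased) = 0.6·0.1000 / (0.6·0.1000 + 0.5·0.9000) ≈ 0.1176
After '1': P(biased) = 0.6·0.1176 / (0.6·0.1176 + 0.5·0.8824) ≈ 0.1379
After '1': P(biased) = 0.6·0.1379 / (0.6·0.1379 + 0.5·0.8621) ≈ 0.1611

0.1611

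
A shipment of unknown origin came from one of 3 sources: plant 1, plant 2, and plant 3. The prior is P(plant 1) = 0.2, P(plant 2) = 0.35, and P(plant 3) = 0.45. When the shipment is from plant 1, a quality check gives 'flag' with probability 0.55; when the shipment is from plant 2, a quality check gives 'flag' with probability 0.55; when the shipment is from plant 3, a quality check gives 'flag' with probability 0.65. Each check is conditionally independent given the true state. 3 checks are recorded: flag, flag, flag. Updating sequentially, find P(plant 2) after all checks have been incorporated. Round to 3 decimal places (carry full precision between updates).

0.271

Each posterior becomes the prior for the next update.
After 'flag': normaliser = 0.55·0.2000 + 0.55·0.3500 + 0.65·0.4500; P(plant 1) ≈ 0.1849, P(plant 2) ≈ 0.3235, P(plant 3) ≈ 0.4916
After 'flag': normaliser = 0.55·0.1849 + 0.55·0.3235 + 0.65·0.4916; P(plant 1) ≈ 0.1697, P(plant 2) ≈ 0.2970, P(plant 3) ≈ 0.5333
After 'flag': normaliser = 0.55·0.1697 + 0.55·0.2970 + 0.65·0.5333; P(plant 1) ≈ 0.1547, P(plant 2) ≈ 0.2707, P(plant 3) ≈ 0.5746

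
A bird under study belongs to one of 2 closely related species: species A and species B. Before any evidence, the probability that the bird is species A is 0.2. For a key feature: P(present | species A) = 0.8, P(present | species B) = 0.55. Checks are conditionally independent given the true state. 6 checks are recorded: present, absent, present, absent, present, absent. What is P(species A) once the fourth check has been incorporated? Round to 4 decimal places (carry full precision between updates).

Apply Bayes' rule sequentially, carrying P(species A) forward.
After 'present': P(species A) = 0.8·0.2000 / (0.8·0.2000 + 0.55·0.8000) ≈ 0.2667
After 'absent': P(species A) = 0.2·0.2667 / (0.2·0.2667 + 0.45·0.7333) ≈ 0.1391
After 'present': P(species A) = 0.8·0.1391 / (0.8·0.1391 + 0.55·0.8609) ≈ 0.1903
After 'absent': P(species A) = 0.2·0.1903 / (0.2·0.1903 + 0.45·0.8097) ≈ 0.0946

0.0946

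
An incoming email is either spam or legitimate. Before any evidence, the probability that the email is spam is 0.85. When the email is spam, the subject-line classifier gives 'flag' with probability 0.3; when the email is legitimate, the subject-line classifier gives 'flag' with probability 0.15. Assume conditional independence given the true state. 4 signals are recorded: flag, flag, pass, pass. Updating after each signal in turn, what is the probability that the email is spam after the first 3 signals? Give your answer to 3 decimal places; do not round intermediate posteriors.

After 'flag': P(spam) = 0.3·0.8500 / (0.3·0.8500 + 0.15·0.1500) ≈ 0.9189
After 'flag': P(spam) = 0.3·0.9189 / (0.3·0.9189 + 0.15·0.0811) ≈ 0.9577
After 'pass': P(spam) = 0.7·0.9577 / (0.7·0.9577 + 0.85·0.0423) ≈ 0.9492

0.949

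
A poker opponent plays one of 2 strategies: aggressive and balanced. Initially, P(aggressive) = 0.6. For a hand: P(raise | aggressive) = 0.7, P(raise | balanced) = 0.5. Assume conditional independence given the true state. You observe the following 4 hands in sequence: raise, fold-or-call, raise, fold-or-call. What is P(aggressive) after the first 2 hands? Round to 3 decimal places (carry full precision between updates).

0.558

After 'raise': P(aggressive) = 0.7·0.6000 / (0.7·0.6000 + 0.5·0.4000) ≈ 0.6774
After 'fold-or-call': P(aggressive) = 0.3·0.6774 / (0.3·0.6774 + 0.5·0.3226) ≈ 0.5575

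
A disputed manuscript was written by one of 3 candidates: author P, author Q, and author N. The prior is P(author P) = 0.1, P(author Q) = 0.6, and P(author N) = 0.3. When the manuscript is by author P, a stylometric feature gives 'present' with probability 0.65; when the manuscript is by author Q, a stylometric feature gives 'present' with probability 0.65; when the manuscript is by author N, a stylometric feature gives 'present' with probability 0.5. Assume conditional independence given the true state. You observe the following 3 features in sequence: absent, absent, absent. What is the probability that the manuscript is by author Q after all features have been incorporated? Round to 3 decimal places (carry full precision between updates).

0.381

Each posterior becomes the prior for the next update.
After 'absent': normaliser = 0.35·0.1000 + 0.35·0.6000 + 0.5·0.3000; P(author P) ≈ 0.0886, P(author Q) ≈ 0.5316, P(author N) ≈ 0.3797
After 'absent': normaliser = 0.35·0.0886 + 0.35·0.5316 + 0.5·0.3797; P(author P) ≈ 0.0762, P(author Q) ≈ 0.4572, P(author N) ≈ 0.4666
After 'absent': normaliser = 0.35·0.0762 + 0.35·0.4572 + 0.5·0.4666; P(author P) ≈ 0.0635, P(author Q) ≈ 0.3810, P(author N) ≈ 0.5555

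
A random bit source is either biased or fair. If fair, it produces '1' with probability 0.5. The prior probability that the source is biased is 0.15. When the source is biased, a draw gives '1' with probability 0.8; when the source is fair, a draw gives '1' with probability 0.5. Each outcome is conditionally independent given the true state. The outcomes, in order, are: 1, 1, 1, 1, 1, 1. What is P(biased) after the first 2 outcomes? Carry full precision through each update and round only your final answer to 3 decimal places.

0.311

After '1': P(biased) = 0.8·0.1500 / (0.8·0.1500 + 0.5·0.8500) ≈ 0.2202
After '1': P(biased) = 0.8·0.2202 / (0.8·0.2202 + 0.5·0.7798) ≈ 0.3112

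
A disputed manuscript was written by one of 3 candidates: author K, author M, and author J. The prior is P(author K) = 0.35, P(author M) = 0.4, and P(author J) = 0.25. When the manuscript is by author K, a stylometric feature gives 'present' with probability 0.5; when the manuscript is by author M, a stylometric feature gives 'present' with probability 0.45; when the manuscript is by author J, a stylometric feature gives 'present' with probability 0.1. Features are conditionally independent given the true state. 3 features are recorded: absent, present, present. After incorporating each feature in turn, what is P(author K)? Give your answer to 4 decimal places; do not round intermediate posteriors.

Each posterior becomes the prior for the next update.
After 'absent': normaliser = 0.5·0.3500 + 0.55·0.4000 + 0.9·0.2500; P(author K) ≈ 0.2823, P(author M) ≈ 0.3548, P(author J) ≈ 0.3629
After 'present': normaliser = 0.5·0.2823 + 0.45·0.3548 + 0.1·0.3629; P(author K) ≈ 0.4187, P(author M) ≈ 0.4737, P(author J) ≈ 0.1077
After 'present': normaliser = 0.5·0.4187 + 0.45·0.4737 + 0.1·0.1077; P(author K) ≈ 0.4832, P(author M) ≈ 0.4920, P(author J) ≈ 0.0248

0.4832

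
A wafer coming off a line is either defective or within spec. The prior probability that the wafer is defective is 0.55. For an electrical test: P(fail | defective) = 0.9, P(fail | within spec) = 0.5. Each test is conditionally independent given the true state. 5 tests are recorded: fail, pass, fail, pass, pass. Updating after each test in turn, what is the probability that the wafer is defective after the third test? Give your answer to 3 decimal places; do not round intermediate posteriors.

After 'fail': P(defective) = 0.9·0.5500 / (0.9·0.5500 + 0.5·0.4500) ≈ 0.6875
After 'pass': P(defective) = 0.1·0.6875 / (0.1·0.6875 + 0.5·0.3125) ≈ 0.3056
After 'fail': P(defective) = 0.9·0.3056 / (0.9·0.3056 + 0.5·0.6944) ≈ 0.4420

0.442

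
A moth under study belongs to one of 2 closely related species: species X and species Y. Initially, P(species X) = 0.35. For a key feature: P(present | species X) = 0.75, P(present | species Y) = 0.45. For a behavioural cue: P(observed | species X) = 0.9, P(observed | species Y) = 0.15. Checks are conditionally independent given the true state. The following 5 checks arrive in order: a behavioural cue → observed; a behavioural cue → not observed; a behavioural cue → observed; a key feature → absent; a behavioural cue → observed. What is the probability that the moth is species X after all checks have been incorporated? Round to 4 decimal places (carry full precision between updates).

0.8615

After a behavioural cue='observed': P(species X) = 0.9·0.3500 / (0.9·0.3500 + 0.15·0.6500) ≈ 0.7636
After a behavioural cue='not observed': P(species X) = 0.1·0.7636 / (0.1·0.7636 + 0.85·0.2364) ≈ 0.2754
After a behavioural cue='observed': P(species X) = 0.9·0.2754 / (0.9·0.2754 + 0.15·0.7246) ≈ 0.6952
After a key feature='absent': P(species X) = 0.25·0.6952 / (0.25·0.6952 + 0.55·0.3048) ≈ 0.5090
After a behavioural cue='observed': P(species X) = 0.9·0.5090 / (0.9·0.5090 + 0.15·0.4910) ≈ 0.8615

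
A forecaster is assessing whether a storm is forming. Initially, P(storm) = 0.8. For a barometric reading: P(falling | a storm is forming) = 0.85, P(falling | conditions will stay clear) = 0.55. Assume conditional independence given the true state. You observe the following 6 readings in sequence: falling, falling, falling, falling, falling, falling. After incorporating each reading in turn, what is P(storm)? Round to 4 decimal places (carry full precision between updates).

After 'falling': P(storm) = 0.85·0.8000 / (0.85·0.8000 + 0.55·0.2000) ≈ 0.8608
After 'falling': P(storm) = 0.85·0.8608 / (0.85·0.8608 + 0.55·0.1392) ≈ 0.9052
After 'falling': P(storm) = 0.85·0.9052 / (0.85·0.9052 + 0.55·0.0948) ≈ 0.9366
After 'falling': P(storm) = 0.85·0.9366 / (0.85·0.9366 + 0.55·0.0634) ≈ 0.9580
After 'falling': P(storm) = 0.85·0.9580 / (0.85·0.9580 + 0.55·0.0420) ≈ 0.9724
After 'falling': P(storm) = 0.85·0.9724 / (0.85·0.9724 + 0.55·0.0276) ≈ 0.9820

0.9820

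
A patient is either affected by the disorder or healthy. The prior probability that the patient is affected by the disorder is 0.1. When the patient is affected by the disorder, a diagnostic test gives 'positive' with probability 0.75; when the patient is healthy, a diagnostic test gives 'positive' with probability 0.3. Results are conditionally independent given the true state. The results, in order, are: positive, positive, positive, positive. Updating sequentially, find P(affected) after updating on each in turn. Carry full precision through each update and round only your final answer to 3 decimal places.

Apply Bayes' rule sequentially, carrying P(affected) forward.
After 'positive': P(affected) = 0.75·0.1000 / (0.75·0.1000 + 0.3·0.9000) ≈ 0.2174
After 'positive': P(affected) = 0.75·0.2174 / (0.75·0.2174 + 0.3·0.7826) ≈ 0.4098
After 'positive': P(affected) = 0.75·0.4098 / (0.75·0.4098 + 0.3·0.5902) ≈ 0.6345
After 'positive': P(affected) = 0.75·0.6345 / (0.75·0.6345 + 0.3·0.3655) ≈ 0.8127

0.813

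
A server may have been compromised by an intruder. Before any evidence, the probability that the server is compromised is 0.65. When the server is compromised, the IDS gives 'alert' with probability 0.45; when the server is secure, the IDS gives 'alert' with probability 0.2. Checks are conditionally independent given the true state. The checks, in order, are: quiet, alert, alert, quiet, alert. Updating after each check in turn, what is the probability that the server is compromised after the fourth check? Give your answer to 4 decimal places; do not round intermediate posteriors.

After 'quiet': P(compromised) = 0.55·0.6500 / (0.55·0.6500 + 0.8·0.3500) ≈ 0.5608
After 'alert': P(compromised) = 0.45·0.5608 / (0.45·0.5608 + 0.2·0.4392) ≈ 0.7418
After 'alert': P(compromised) = 0.45·0.7418 / (0.45·0.7418 + 0.2·0.2582) ≈ 0.8660
After 'quiet': P(compromised) = 0.55·0.8660 / (0.55·0.8660 + 0.8·0.1340) ≈ 0.8163

0.8163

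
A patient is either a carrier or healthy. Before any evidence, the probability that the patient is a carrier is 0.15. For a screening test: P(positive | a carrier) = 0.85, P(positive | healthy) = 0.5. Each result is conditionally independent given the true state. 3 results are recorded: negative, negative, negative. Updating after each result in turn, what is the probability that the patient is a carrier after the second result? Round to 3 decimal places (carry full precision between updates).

After 'negative': P(carrier) = 0.15·0.1500 / (0.15·0.1500 + 0.5·0.8500) ≈ 0.0503
After 'negative': P(carrier) = 0.15·0.0503 / (0.15·0.0503 + 0.5·0.9497) ≈ 0.0156

0.016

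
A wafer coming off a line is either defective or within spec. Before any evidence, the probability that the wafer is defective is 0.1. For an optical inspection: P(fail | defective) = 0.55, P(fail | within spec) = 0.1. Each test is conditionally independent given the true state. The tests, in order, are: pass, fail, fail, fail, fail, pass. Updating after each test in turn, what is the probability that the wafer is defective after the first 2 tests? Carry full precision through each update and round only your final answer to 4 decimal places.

After 'pass': P(defective) = 0.45·0.1000 / (0.45·0.1000 + 0.9·0.9000) ≈ 0.0526
After 'fail': P(defective) = 0.55·0.0526 / (0.55·0.0526 + 0.1·0.9474) ≈ 0.2340

0.2340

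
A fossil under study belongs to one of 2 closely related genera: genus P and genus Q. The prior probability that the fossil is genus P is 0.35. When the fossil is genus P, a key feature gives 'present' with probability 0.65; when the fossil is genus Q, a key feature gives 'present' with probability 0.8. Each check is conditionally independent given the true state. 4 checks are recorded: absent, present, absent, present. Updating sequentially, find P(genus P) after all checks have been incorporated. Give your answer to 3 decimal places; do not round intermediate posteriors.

0.521

After 'absent': P(genus P) = 0.35·0.3500 / (0.35·0.3500 + 0.2·0.6500) ≈ 0.4851
After 'present': P(genus P) = 0.65·0.4851 / (0.65·0.4851 + 0.8·0.5149) ≈ 0.4336
After 'absent': P(genus P) = 0.35·0.4336 / (0.35·0.4336 + 0.2·0.5664) ≈ 0.5726
After 'present': P(genus P) = 0.65·0.5726 / (0.65·0.5726 + 0.8·0.4274) ≈ 0.5212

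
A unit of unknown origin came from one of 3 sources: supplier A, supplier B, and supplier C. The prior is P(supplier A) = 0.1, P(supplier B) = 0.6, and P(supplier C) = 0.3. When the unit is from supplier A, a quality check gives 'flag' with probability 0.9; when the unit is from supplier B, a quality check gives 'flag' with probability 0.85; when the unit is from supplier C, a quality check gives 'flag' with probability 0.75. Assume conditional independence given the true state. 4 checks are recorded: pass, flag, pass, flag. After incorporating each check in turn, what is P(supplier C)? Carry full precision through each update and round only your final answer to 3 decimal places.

After 'pass': normaliser = 0.1·0.1000 + 0.15·0.6000 + 0.25·0.3000; P(supplier A) ≈ 0.0571, P(supplier B) ≈ 0.5143, P(supplier C) ≈ 0.4286
After 'flag': normaliser = 0.9·0.0571 + 0.85·0.5143 + 0.75·0.4286; P(supplier A) ≈ 0.0635, P(supplier B) ≈ 0.5397, P(supplier C) ≈ 0.3968
After 'pass': normaliser = 0.1·0.0635 + 0.15·0.5397 + 0.25·0.3968; P(supplier A) ≈ 0.0340, P(supplier B) ≈ 0.4340, P(supplier C) ≈ 0.5319
After 'flag': normaliser = 0.9·0.0340 + 0.85·0.4340 + 0.75·0.5319; P(supplier A) ≈ 0.0384, P(supplier B) ≈ 0.4620, P(supplier C) ≈ 0.4996

0.500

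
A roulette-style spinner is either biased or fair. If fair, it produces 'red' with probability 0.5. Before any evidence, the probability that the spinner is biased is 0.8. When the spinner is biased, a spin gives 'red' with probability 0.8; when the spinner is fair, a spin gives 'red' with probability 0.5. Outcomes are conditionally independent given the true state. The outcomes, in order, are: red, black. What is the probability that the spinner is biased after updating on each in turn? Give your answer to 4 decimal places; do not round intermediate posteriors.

After 'red': P(biased) = 0.8·0.8000 / (0.8·0.8000 + 0.5·0.2000) ≈ 0.8649
After 'black': P(biased) = 0.2·0.8649 / (0.2·0.8649 + 0.5·0.1351) ≈ 0.7191

0.7191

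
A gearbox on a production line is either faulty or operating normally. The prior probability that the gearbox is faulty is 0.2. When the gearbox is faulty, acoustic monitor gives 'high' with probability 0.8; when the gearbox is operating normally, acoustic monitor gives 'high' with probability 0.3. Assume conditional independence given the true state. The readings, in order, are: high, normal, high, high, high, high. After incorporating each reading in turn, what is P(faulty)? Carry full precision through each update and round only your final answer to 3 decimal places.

Apply Bayes' rule sequentially, carrying P(faulty) forward.
After 'high': P(faulty) = 0.8·0.2000 / (0.8·0.2000 + 0.3·0.8000) ≈ 0.4000
After 'normal': P(faulty) = 0.2·0.4000 / (0.2·0.4000 + 0.7·0.6000) ≈ 0.1600
After 'high': P(faulty) = 0.8·0.1600 / (0.8·0.1600 + 0.3·0.8400) ≈ 0.3368
After 'high': P(faulty) = 0.8·0.3368 / (0.8·0.3368 + 0.3·0.6632) ≈ 0.5753
After 'high': P(faulty) = 0.8·0.5753 / (0.8·0.5753 + 0.3·0.4247) ≈ 0.7832
After 'high': P(faulty) = 0.8·0.7832 / (0.8·0.7832 + 0.3·0.2168) ≈ 0.9059

0.906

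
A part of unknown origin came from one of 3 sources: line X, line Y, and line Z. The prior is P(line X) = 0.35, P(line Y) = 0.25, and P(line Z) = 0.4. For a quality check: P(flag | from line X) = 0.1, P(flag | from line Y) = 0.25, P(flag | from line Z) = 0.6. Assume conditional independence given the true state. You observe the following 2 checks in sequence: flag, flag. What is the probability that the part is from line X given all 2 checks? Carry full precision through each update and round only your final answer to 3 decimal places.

After 'flag': normaliser = 0.1·0.3500 + 0.25·0.2500 + 0.6·0.4000; P(line X) ≈ 0.1037, P(line Y) ≈ 0.1852, P(line Z) ≈ 0.7111
After 'flag': normaliser = 0.1·0.1037 + 0.25·0.1852 + 0.6·0.7111; P(line X) ≈ 0.0215, P(line Y) ≈ 0.0958, P(line Z) ≈ 0.8828

0.021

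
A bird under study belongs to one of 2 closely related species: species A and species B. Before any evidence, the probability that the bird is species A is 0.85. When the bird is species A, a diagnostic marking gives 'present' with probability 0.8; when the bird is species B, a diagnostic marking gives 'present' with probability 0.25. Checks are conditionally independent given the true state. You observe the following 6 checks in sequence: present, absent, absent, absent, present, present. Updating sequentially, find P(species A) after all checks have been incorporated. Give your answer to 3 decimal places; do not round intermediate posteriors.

0.779

After 'present': P(species A) = 0.8·0.8500 / (0.8·0.8500 + 0.25·0.1500) ≈ 0.9477
After 'absent': P(species A) = 0.2·0.9477 / (0.2·0.9477 + 0.75·0.0523) ≈ 0.8286
After 'absent': P(species A) = 0.2·0.8286 / (0.2·0.8286 + 0.75·0.1714) ≈ 0.5632
After 'absent': P(species A) = 0.2·0.5632 / (0.2·0.5632 + 0.75·0.4368) ≈ 0.2559
After 'present': P(species A) = 0.8·0.2559 / (0.8·0.2559 + 0.25·0.7441) ≈ 0.5239
After 'present': P(species A) = 0.8·0.5239 / (0.8·0.5239 + 0.25·0.4761) ≈ 0.7788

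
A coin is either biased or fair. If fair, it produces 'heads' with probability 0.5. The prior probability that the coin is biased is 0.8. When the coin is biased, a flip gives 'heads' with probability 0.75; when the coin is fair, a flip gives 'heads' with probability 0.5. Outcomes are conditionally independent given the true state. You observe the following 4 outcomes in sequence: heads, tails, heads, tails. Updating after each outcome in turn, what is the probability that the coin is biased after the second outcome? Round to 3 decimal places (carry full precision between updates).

0.750

After 'heads': P(biased) = 0.75·0.8000 / (0.75·0.8000 + 0.5·0.2000) ≈ 0.8571
After 'tails': P(biased) = 0.25·0.8571 / (0.25·0.8571 + 0.5·0.1429) ≈ 0.7500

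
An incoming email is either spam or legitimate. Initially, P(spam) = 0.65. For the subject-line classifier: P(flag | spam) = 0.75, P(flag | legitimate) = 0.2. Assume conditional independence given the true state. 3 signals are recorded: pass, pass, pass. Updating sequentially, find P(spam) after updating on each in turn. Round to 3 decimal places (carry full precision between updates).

Apply Bayes' rule sequentially, carrying P(spam) forward.
After 'pass': P(spam) = 0.25·0.6500 / (0.25·0.6500 + 0.8·0.3500) ≈ 0.3672
After 'pass': P(spam) = 0.25·0.3672 / (0.25·0.3672 + 0.8·0.6328) ≈ 0.1535
After 'pass': P(spam) = 0.25·0.1535 / (0.25·0.1535 + 0.8·0.8465) ≈ 0.0536

0.054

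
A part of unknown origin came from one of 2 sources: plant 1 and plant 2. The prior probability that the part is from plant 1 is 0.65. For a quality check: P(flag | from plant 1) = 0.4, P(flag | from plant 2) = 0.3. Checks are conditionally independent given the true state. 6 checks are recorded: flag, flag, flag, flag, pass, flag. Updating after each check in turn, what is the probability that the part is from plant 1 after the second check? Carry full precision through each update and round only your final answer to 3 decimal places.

After 'flag': P(plant 1) = 0.4·0.6500 / (0.4·0.6500 + 0.3·0.3500) ≈ 0.7123
After 'flag': P(plant 1) = 0.4·0.7123 / (0.4·0.7123 + 0.3·0.2877) ≈ 0.7675

0.768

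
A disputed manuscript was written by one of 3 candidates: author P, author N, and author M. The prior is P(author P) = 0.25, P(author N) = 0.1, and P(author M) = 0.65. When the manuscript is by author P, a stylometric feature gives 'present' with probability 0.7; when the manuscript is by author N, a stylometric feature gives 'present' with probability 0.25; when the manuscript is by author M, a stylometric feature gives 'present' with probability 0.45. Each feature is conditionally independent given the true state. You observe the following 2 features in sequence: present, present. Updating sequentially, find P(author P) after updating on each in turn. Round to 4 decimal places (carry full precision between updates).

After 'present': normaliser = 0.7·0.2500 + 0.25·0.1000 + 0.45·0.6500; P(author P) ≈ 0.3553, P(author N) ≈ 0.0508, P(author M) ≈ 0.5939
After 'present': normaliser = 0.7·0.3553 + 0.25·0.0508 + 0.45·0.5939; P(author P) ≈ 0.4705, P(author N) ≈ 0.0240, P(author M) ≈ 0.5055

0.4705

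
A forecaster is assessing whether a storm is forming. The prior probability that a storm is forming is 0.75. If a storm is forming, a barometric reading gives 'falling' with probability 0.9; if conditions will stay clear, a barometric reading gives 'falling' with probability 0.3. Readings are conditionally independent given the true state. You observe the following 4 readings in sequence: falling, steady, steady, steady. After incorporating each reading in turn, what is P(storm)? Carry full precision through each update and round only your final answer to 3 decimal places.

0.026

After 'falling': P(storm) = 0.9·0.7500 / (0.9·0.7500 + 0.3·0.2500) ≈ 0.9000
After 'steady': P(storm) = 0.1·0.9000 / (0.1·0.9000 + 0.7·0.1000) ≈ 0.5625
After 'steady': P(storm) = 0.1·0.5625 / (0.1·0.5625 + 0.7·0.4375) ≈ 0.1552
After 'steady': P(storm) = 0.1·0.1552 / (0.1·0.1552 + 0.7·0.8448) ≈ 0.0256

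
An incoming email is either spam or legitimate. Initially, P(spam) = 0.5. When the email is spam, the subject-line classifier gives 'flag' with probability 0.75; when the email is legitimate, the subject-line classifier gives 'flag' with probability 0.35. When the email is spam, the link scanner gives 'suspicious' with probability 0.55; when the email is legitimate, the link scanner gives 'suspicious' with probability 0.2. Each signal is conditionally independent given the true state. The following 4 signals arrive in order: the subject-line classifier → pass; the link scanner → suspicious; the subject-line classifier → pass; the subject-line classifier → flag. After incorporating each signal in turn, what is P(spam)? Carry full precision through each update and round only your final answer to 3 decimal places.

0.466

After the subject-line classifier='pass': P(spam) = 0.25·0.5000 / (0.25·0.5000 + 0.65·0.5000) ≈ 0.2778
After the link scanner='suspicious': P(spam) = 0.55·0.2778 / (0.55·0.2778 + 0.2·0.7222) ≈ 0.5140
After the subject-line classifier='pass': P(spam) = 0.25·0.5140 / (0.25·0.5140 + 0.65·0.4860) ≈ 0.2892
After the subject-line classifier='flag': P(spam) = 0.75·0.2892 / (0.75·0.2892 + 0.35·0.7108) ≈ 0.4657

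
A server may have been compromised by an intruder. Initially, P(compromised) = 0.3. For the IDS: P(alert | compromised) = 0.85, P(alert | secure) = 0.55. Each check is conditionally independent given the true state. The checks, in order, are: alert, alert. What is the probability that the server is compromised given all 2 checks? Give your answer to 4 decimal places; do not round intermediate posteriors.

Each posterior becomes the prior for the next update.
After 'alert': P(compromised) = 0.85·0.3000 / (0.85·0.3000 + 0.55·0.7000) ≈ 0.3984
After 'alert': P(compromised) = 0.85·0.3984 / (0.85·0.3984 + 0.55·0.6016) ≈ 0.5058

0.5058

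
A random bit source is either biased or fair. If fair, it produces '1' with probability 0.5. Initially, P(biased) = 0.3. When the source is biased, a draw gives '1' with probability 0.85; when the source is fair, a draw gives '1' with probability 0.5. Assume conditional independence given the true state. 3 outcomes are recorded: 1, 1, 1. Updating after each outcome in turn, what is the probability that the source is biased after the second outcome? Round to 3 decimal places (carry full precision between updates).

Each posterior becomes the prior for the next update.
After '1': P(biased) = 0.85·0.3000 / (0.85·0.3000 + 0.5·0.7000) ≈ 0.4215
After '1': P(biased) = 0.85·0.4215 / (0.85·0.4215 + 0.5·0.5785) ≈ 0.5533

0.553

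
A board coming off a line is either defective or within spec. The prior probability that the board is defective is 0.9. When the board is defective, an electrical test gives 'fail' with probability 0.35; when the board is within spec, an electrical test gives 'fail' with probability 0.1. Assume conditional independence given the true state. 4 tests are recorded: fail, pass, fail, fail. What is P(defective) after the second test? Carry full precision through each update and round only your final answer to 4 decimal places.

0.9579

Apply Bayes' rule sequentially, carrying P(defective) forward.
After 'fail': P(defective) = 0.35·0.9000 / (0.35·0.9000 + 0.1·0.1000) ≈ 0.9692
After 'pass': P(defective) = 0.65·0.9692 / (0.65·0.9692 + 0.9·0.0308) ≈ 0.9579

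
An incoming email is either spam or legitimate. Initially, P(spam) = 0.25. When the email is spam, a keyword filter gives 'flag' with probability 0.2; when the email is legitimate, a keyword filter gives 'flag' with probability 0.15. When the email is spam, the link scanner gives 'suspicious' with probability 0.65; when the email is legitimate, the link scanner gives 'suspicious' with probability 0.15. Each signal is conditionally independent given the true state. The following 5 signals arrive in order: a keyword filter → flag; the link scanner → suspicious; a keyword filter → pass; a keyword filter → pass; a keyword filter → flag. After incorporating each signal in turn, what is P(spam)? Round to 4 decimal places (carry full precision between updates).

0.6946

After a keyword filter='flag': P(spam) = 0.2·0.2500 / (0.2·0.2500 + 0.15·0.7500) ≈ 0.3077
After the link scanner='suspicious': P(spam) = 0.65·0.3077 / (0.65·0.3077 + 0.15·0.6923) ≈ 0.6582
After a keyword filter='pass': P(spam) = 0.8·0.6582 / (0.8·0.6582 + 0.85·0.3418) ≈ 0.6445
After a keyword filter='pass': P(spam) = 0.8·0.6445 / (0.8·0.6445 + 0.85·0.3555) ≈ 0.6305
After a keyword filter='flag': P(spam) = 0.2·0.6305 / (0.2·0.6305 + 0.15·0.3695) ≈ 0.6946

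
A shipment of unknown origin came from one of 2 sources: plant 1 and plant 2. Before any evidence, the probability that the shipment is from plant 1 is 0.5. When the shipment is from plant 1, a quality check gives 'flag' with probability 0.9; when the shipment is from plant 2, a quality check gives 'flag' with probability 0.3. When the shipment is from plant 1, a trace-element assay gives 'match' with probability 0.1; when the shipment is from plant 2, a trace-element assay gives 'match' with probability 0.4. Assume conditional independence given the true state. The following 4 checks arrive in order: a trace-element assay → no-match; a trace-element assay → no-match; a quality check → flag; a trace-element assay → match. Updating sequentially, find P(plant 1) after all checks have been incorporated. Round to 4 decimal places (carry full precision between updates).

After a trace-element assay='no-match': P(plant 1) = 0.9·0.5000 / (0.9·0.5000 + 0.6·0.5000) ≈ 0.6000
After a trace-element assay='no-match': P(plant 1) = 0.9·0.6000 / (0.9·0.6000 + 0.6·0.4000) ≈ 0.6923
After a quality check='flag': P(plant 1) = 0.9·0.6923 / (0.9·0.6923 + 0.3·0.3077) ≈ 0.8710
After a trace-element assay='match': P(plant 1) = 0.1·0.8710 / (0.1·0.8710 + 0.4·0.1290) ≈ 0.6279

0.6279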